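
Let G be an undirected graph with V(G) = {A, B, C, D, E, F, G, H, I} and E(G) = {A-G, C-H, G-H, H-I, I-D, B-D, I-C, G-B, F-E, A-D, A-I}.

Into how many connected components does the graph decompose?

2

From A: component {A, B, C, D, G, H, I}.
From E: component {E, F}.
That's 2 components.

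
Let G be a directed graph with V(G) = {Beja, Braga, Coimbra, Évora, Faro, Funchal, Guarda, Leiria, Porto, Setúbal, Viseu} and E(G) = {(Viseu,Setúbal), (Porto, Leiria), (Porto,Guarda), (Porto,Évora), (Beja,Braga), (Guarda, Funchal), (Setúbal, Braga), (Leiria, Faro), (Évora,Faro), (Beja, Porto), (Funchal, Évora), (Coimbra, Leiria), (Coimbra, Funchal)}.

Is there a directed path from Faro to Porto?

Faro has no outgoing edges, so nothing is reachable from it.

No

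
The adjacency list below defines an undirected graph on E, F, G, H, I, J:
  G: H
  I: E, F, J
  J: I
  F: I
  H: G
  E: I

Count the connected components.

2

From E: component {E, F, I, J}.
From G: component {G, H}.
That's 2 components.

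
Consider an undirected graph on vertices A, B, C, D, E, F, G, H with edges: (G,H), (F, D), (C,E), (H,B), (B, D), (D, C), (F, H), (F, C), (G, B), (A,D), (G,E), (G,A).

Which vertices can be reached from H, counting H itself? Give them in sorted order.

Start at H.
Its neighbours: B, F, G.
Then their neighbours: A, C, D, E.
Every vertex is now reached.

A, B, C, D, E, F, G, H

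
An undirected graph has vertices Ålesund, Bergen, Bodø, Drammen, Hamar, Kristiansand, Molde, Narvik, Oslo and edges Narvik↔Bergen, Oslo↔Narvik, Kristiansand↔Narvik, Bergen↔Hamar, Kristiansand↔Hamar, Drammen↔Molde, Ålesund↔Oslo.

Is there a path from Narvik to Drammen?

No

Explore from Narvik.
Distance 1: reach Bergen, Kristiansand, Oslo.
Distance 2: reach Ålesund, Hamar.
The search is exhausted without reaching Drammen; it lies in a different component.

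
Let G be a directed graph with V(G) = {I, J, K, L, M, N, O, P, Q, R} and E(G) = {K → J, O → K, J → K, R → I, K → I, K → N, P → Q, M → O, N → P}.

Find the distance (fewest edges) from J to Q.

Distance 0: J.
Distance 1: K.
Distance 2: I, N.
Distance 3: P.
Distance 4: Q — contains Q.

4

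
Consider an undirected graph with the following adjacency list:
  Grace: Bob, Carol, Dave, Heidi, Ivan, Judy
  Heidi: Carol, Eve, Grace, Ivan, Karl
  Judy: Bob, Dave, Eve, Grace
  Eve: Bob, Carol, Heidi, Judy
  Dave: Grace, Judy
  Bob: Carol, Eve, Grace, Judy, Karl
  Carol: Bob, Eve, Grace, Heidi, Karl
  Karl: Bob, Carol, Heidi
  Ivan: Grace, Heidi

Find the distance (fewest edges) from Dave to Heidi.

2

Distance 0: Dave.
Distance 1: Grace, Judy.
Distance 2: Bob, Carol, Eve, Heidi, Ivan — contains Heidi.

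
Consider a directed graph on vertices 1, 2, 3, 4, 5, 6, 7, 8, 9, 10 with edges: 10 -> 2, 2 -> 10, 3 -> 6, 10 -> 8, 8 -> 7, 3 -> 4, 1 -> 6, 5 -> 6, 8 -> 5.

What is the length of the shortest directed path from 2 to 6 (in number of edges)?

Distance 0: 2.
Distance 1: 10.
Distance 2: 8.
Distance 3: 5, 7.
Distance 4: 6 — contains 6.

4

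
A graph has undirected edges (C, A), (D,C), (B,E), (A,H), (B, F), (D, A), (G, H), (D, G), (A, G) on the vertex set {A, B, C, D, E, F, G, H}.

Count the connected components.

From A: component {A, C, D, G, H}.
From B: component {B, E, F}.
That's 2 components.

2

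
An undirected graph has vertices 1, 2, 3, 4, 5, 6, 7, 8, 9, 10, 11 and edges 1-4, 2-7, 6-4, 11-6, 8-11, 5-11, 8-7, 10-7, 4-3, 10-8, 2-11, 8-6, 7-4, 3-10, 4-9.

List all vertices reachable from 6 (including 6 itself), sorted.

Start at 6.
Its neighbours: 4, 8, 11.
Then their neighbours: 1, 2, 3, 5, 7, 9, 10.
Every vertex is now reached.

1, 2, 3, 4, 5, 6, 7, 8, 9, 10, 11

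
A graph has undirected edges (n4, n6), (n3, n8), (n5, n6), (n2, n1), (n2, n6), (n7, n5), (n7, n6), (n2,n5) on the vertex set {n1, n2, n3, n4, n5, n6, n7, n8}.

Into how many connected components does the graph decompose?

From n1: component {n1, n2, n4, n5, n6, n7}.
From n3: component {n3, n8}.
That's 2 components.

2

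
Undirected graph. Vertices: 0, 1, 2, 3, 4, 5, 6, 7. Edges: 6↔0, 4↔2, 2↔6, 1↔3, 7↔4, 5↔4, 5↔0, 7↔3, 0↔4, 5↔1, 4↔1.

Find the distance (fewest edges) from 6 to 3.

4

Distance 0: 6.
Distance 1: 0, 2.
Distance 2: 4, 5.
Distance 3: 1, 7.
Distance 4: 3 — contains 3.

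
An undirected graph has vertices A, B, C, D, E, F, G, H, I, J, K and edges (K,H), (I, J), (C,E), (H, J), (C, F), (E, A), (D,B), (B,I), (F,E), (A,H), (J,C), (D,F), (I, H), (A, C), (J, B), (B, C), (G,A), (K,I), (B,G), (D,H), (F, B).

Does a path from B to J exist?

Explore from B.
Distance 1: reach C, D, F, G, I, J.
Found J.

Yes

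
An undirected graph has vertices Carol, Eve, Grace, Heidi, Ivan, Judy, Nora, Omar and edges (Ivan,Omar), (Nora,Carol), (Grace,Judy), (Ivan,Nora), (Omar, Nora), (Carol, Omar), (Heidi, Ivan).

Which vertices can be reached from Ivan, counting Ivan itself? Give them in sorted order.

Start at Ivan.
Its neighbours: Heidi, Nora, Omar.
Then their neighbours: Carol.
Nothing further is reachable.

Carol, Heidi, Ivan, Nora, Omar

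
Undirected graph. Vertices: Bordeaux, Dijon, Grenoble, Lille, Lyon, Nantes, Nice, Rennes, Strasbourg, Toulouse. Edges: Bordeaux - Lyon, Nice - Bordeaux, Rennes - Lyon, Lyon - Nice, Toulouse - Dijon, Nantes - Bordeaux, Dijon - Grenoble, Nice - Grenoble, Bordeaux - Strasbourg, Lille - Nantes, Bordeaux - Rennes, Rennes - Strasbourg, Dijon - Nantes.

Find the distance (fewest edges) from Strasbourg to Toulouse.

4

Distance 0: Strasbourg.
Distance 1: Bordeaux, Rennes.
Distance 2: Lyon, Nantes, Nice.
Distance 3: Dijon, Grenoble, Lille.
Distance 4: Toulouse — contains Toulouse.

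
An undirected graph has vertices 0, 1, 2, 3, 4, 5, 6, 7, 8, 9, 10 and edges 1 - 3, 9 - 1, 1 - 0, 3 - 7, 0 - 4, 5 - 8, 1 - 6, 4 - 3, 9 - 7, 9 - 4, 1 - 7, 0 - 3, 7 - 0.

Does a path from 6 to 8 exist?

Explore from 6.
Distance 1: reach 1.
Distance 2: reach 0, 3, 7, 9.
Distance 3: reach 4.
The search is exhausted without reaching 8; it lies in a different component.

No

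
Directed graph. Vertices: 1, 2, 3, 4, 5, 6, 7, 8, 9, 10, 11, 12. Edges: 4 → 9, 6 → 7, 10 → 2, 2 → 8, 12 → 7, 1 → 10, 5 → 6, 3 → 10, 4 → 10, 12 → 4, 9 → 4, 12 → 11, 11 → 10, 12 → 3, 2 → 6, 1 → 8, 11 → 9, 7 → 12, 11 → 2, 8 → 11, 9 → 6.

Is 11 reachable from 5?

Yes

Explore from 5.
Distance 1: reach 6.
Distance 2: reach 7.
Distance 3: reach 12.
Distance 4: reach 3, 4, 11.
Found 11.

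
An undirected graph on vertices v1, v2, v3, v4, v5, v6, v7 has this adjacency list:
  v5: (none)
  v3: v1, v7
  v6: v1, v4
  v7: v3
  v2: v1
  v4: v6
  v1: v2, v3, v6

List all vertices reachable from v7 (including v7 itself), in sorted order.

Start at v7.
Its neighbours: v3.
Then their neighbours: v1.
Then next layer: v2, v6.
Then next layer: v4.
Nothing further is reachable.

v1, v2, v3, v4, v6, v7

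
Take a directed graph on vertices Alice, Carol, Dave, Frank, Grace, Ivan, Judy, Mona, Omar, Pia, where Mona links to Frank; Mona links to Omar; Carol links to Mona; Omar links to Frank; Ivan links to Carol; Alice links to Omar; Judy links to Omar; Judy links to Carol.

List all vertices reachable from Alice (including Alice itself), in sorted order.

Alice, Frank, Omar

Start at Alice.
Its neighbours: Omar.
Then their neighbours: Frank.
Nothing further is reachable.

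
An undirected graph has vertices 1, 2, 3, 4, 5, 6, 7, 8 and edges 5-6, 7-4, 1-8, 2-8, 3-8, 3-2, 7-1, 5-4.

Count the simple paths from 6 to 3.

6–5–4–7–1–8–2–3
6–5–4–7–1–8–3

2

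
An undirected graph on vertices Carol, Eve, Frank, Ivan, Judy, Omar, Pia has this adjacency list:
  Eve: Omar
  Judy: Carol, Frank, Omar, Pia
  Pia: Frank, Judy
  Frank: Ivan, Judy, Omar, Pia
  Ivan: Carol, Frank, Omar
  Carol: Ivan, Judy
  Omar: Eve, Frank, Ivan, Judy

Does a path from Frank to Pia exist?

Yes

Explore from Frank.
Distance 1: reach Ivan, Judy, Omar, Pia.
Found Pia.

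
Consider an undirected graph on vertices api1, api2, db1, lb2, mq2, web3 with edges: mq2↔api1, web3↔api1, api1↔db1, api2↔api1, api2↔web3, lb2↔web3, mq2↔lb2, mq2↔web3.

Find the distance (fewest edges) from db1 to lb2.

3

Distance 0: db1.
Distance 1: api1.
Distance 2: api2, mq2, web3.
Distance 3: lb2 — contains lb2.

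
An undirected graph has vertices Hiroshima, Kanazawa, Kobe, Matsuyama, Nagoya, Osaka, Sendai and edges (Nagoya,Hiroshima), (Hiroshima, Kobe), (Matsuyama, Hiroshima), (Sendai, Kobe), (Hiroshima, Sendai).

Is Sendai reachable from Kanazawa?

No

Kanazawa has no edges, so nothing is reachable from it.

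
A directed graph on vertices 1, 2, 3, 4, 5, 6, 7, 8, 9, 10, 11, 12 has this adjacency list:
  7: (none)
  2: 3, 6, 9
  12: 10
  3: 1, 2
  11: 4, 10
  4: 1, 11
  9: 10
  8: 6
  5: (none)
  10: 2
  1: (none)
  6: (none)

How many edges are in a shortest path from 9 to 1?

Distance 0: 9.
Distance 1: 10.
Distance 2: 2.
Distance 3: 3, 6.
Distance 4: 1 — contains 1.

4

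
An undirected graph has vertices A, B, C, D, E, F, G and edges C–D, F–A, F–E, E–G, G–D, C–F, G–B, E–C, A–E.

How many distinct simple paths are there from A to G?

7

A–E–C–D–G
A–E–F–C–D–G
A–E–G
A–F–C–D–G
A–F–C–E–G
A–F–E–C–D–G
A–F–E–G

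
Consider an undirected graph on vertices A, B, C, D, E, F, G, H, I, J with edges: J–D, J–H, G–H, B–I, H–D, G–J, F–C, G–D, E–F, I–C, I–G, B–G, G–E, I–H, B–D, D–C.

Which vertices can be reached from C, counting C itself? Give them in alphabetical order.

B, C, D, E, F, G, H, I, J

Start at C.
Its neighbours: D, F, I.
Then their neighbours: B, E, G, H, J.
Nothing further is reachable.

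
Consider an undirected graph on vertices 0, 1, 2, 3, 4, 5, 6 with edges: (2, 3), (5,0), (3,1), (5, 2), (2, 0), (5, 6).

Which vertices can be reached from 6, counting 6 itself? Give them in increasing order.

Start at 6.
Its neighbours: 5.
Then their neighbours: 0, 2.
Then next layer: 3.
Then next layer: 1.
Nothing further is reachable.

0, 1, 2, 3, 5, 6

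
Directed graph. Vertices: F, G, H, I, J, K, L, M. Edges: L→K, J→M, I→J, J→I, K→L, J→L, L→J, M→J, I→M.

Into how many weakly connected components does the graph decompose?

From F: component {F}.
From G: component {G}.
From H: component {H}.
From I: component {I, J, K, L, M}.
That's 4 components.

4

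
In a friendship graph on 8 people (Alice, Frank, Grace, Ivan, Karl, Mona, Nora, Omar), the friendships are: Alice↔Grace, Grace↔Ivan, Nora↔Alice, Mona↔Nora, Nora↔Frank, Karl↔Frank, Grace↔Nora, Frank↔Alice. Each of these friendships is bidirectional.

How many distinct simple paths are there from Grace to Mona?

3

Grace–Alice–Frank–Nora–Mona
Grace–Alice–Nora–Mona
Grace–Nora–Mona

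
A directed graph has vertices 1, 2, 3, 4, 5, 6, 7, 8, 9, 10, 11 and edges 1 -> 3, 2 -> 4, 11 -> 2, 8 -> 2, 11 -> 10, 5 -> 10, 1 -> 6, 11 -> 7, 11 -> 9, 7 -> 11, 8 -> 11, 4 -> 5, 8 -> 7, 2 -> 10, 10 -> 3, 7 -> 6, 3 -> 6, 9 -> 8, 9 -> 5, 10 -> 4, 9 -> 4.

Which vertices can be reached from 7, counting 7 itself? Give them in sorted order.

2, 3, 4, 5, 6, 7, 8, 9, 10, 11

Start at 7.
Its neighbours: 6, 11.
Then their neighbours: 2, 9, 10.
Then next layer: 3, 4, 5, 8.
Nothing further is reachable.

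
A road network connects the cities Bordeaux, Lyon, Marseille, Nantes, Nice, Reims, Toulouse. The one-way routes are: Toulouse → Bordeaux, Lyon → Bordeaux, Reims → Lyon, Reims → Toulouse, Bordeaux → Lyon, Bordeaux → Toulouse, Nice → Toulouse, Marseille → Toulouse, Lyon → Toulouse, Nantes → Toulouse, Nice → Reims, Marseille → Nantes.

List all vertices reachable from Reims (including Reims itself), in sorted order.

Start at Reims.
Its neighbours: Lyon, Toulouse.
Then their neighbours: Bordeaux.
Nothing further is reachable.

Bordeaux, Lyon, Reims, Toulouse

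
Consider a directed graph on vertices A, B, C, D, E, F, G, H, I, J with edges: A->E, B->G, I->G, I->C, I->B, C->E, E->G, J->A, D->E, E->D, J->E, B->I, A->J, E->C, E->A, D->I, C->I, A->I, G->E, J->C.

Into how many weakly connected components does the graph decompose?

3

From A: component {A, B, C, D, E, G, I, J}.
From F: component {F}.
From H: component {H}.
That's 3 components.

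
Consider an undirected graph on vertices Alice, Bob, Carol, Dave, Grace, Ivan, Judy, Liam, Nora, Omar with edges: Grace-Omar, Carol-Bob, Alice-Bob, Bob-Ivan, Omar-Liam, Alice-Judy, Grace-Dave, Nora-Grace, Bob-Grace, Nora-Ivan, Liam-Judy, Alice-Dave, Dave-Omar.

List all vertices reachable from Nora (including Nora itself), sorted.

Start at Nora.
Its neighbours: Grace, Ivan.
Then their neighbours: Bob, Dave, Omar.
Then next layer: Alice, Carol, Liam.
Then next layer: Judy.
Every vertex is now reached.

Alice, Bob, Carol, Dave, Grace, Ivan, Judy, Liam, Nora, Omar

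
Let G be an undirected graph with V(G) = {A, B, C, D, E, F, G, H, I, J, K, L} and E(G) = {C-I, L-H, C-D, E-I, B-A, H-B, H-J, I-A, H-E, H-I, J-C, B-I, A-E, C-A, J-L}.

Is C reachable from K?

K has no edges, so nothing is reachable from it.

No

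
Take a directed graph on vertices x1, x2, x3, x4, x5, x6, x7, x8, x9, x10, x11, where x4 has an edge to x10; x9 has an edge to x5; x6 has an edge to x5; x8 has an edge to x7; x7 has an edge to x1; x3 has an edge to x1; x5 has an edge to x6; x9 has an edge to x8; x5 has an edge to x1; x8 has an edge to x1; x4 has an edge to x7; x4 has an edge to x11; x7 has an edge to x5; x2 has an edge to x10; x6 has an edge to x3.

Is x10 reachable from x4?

Explore from x4.
Distance 1: reach x7, x10, x11.
Found x10.

Yes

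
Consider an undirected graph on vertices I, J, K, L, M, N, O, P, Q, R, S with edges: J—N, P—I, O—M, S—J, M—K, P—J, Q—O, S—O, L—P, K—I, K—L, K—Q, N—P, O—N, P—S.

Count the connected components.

From I: component {I, J, K, L, M, N, O, P, Q, S}.
From R: component {R}.
That's 2 components.

2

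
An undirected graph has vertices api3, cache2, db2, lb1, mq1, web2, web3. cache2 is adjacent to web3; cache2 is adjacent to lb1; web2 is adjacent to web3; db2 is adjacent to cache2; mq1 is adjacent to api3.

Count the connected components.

From api3: component {api3, mq1}.
From cache2: component {cache2, db2, lb1, web2, web3}.
That's 2 components.

2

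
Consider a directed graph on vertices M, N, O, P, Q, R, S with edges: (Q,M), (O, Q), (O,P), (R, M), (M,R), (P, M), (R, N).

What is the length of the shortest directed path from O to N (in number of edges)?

4

Distance 0: O.
Distance 1: P, Q.
Distance 2: M.
Distance 3: R.
Distance 4: N — contains N.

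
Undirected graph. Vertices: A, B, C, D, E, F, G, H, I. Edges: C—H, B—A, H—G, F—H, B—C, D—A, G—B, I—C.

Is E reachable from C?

Explore from C.
Distance 1: reach B, H, I.
Distance 2: reach A, F, G.
Distance 3: reach D.
The search is exhausted without reaching E; it lies in a different component.

No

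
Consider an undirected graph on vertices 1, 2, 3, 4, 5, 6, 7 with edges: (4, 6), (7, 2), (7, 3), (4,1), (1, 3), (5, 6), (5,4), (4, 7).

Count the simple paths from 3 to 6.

4

3–1–4–5–6
3–1–4–6
3–7–4–5–6
3–7–4–6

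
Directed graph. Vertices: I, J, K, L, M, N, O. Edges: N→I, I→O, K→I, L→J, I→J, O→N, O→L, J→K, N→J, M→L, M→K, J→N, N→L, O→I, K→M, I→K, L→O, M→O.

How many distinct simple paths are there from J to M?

J→K→M
J→N→I→K→M
J→N→L→O→I→K→M

3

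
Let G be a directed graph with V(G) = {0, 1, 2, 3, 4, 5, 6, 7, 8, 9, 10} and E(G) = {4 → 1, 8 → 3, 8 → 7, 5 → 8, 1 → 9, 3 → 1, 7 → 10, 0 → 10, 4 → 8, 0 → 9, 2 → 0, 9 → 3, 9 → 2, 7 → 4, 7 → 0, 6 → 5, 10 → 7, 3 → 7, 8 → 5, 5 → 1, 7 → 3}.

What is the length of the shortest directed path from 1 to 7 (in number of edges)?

Distance 0: 1.
Distance 1: 9.
Distance 2: 2, 3.
Distance 3: 0, 7 — contains 7.

3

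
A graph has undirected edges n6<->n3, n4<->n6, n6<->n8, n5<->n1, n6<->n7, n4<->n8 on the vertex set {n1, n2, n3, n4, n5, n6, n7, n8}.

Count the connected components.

From n1: component {n1, n5}.
From n2: component {n2}.
From n3: component {n3, n4, n6, n7, n8}.
That's 3 components.

3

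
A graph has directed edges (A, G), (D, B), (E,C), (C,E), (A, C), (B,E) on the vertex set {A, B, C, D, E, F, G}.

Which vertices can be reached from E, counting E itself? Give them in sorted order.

C, E

Start at E.
Its neighbours: C.
Nothing further is reachable.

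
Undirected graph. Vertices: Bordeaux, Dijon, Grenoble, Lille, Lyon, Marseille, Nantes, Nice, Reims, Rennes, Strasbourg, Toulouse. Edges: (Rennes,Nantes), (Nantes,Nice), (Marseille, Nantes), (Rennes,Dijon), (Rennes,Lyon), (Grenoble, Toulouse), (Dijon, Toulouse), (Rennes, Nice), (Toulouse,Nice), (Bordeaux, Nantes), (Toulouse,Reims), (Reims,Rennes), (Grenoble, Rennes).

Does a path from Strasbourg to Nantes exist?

Strasbourg has no edges, so nothing is reachable from it.

No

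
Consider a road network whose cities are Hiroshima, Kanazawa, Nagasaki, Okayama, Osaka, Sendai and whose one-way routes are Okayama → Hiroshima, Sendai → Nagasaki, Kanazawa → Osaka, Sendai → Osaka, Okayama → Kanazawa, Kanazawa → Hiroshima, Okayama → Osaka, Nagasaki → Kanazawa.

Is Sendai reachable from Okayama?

Explore from Okayama.
Distance 1: reach Hiroshima, Kanazawa, Osaka.
The search from Okayama is exhausted; no directed path reaches Sendai.

No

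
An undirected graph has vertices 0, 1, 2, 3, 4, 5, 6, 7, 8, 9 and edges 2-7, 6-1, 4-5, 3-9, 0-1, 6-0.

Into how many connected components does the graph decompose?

5

From 0: component {0, 1, 6}.
From 2: component {2, 7}.
From 3: component {3, 9}.
From 4: component {4, 5}.
From 8: component {8}.
That's 5 components.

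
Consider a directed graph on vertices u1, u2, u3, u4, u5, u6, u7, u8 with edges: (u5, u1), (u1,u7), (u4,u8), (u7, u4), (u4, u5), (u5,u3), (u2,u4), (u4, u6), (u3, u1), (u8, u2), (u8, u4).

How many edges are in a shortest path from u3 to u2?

Distance 0: u3.
Distance 1: u1.
Distance 2: u7.
Distance 3: u4.
Distance 4: u5, u6, u8.
Distance 5: u2 — contains u2.

5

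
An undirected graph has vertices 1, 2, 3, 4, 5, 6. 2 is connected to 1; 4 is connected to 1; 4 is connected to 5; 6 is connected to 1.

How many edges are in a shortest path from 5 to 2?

3

Distance 0: 5.
Distance 1: 4.
Distance 2: 1.
Distance 3: 2, 6 — contains 2.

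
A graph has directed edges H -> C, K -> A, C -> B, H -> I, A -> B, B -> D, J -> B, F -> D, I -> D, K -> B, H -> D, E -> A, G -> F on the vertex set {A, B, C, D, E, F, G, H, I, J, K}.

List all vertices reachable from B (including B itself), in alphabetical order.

B, D

Start at B.
Its neighbours: D.
Nothing further is reachable.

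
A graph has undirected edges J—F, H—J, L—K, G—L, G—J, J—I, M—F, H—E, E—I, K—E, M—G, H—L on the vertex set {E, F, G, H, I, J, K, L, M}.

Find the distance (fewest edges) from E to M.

4

Distance 0: E.
Distance 1: H, I, K.
Distance 2: J, L.
Distance 3: F, G.
Distance 4: M — contains M.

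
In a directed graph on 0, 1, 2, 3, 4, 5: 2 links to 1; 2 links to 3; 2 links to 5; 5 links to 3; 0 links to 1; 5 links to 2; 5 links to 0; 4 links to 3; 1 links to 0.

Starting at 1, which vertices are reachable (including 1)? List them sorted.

0, 1

Start at 1.
Its neighbours: 0.
Nothing further is reachable.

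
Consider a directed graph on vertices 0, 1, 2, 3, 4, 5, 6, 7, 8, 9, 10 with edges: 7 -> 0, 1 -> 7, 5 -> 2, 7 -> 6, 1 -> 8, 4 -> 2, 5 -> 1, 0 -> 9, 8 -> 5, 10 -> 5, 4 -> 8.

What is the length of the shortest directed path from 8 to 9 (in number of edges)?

Distance 0: 8.
Distance 1: 5.
Distance 2: 1, 2.
Distance 3: 7.
Distance 4: 0, 6.
Distance 5: 9 — contains 9.

5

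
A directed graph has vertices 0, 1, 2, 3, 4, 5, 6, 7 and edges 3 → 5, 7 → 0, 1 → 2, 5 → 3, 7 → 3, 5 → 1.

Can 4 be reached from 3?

Explore from 3.
Distance 1: reach 5.
Distance 2: reach 1.
Distance 3: reach 2.
The search from 3 is exhausted; no directed path reaches 4.

No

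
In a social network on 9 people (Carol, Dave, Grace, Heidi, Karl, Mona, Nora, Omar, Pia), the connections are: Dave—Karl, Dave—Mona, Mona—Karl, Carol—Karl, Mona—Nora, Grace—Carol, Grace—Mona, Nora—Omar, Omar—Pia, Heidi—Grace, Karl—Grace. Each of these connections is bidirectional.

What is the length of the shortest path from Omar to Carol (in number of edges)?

Distance 0: Omar.
Distance 1: Nora, Pia.
Distance 2: Mona.
Distance 3: Dave, Grace, Karl.
Distance 4: Carol, Heidi — contains Carol.

4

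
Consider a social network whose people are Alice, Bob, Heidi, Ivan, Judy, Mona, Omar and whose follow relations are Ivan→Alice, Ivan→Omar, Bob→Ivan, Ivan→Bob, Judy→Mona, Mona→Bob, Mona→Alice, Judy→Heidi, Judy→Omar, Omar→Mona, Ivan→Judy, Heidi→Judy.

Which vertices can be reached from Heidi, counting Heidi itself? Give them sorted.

Start at Heidi.
Its neighbours: Judy.
Then their neighbours: Mona, Omar.
Then next layer: Alice, Bob.
Then next layer: Ivan.
Every vertex is now reached.

Alice, Bob, Heidi, Ivan, Judy, Mona, Omar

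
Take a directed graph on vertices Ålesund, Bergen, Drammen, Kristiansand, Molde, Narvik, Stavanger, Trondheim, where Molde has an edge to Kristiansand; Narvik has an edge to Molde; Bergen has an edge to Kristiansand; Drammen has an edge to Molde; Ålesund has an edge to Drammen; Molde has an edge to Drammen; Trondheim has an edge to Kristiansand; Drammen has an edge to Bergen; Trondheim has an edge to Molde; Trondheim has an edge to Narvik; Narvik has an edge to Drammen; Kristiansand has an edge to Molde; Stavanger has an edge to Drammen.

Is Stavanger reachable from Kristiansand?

Explore from Kristiansand.
Distance 1: reach Molde.
Distance 2: reach Drammen.
Distance 3: reach Bergen.
The search from Kristiansand is exhausted; no directed path reaches Stavanger.

No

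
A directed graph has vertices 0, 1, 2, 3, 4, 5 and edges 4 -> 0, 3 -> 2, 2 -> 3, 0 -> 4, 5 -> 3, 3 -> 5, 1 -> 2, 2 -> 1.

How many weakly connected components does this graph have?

From 0: component {0, 4}.
From 1: component {1, 2, 3, 5}.
That's 2 components.

2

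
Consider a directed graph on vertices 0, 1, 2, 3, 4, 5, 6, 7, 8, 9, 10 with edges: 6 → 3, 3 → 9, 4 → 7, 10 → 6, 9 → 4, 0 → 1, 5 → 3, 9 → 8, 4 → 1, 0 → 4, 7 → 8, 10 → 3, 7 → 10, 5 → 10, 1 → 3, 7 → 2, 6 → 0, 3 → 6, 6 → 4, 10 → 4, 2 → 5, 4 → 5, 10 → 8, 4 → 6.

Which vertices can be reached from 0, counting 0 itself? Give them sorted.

Start at 0.
Its neighbours: 1, 4.
Then their neighbours: 3, 5, 6, 7.
Then next layer: 2, 8, 9, 10.
Every vertex is now reached.

0, 1, 2, 3, 4, 5, 6, 7, 8, 9, 10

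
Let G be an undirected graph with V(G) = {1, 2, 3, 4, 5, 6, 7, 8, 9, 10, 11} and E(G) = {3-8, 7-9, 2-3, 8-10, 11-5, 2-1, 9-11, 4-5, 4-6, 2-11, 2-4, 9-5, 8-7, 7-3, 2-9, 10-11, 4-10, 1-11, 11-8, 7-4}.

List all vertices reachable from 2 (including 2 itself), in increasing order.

Start at 2.
Its neighbours: 1, 3, 4, 9, 11.
Then their neighbours: 5, 6, 7, 8, 10.
Every vertex is now reached.

1, 2, 3, 4, 5, 6, 7, 8, 9, 10, 11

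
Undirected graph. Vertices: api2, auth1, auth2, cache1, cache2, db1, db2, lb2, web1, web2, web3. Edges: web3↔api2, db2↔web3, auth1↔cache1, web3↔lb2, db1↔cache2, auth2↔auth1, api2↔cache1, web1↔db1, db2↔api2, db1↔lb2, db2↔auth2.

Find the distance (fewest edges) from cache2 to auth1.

Distance 0: cache2.
Distance 1: db1.
Distance 2: lb2, web1.
Distance 3: web3.
Distance 4: api2, db2.
Distance 5: auth2, cache1.
Distance 6: auth1 — contains auth1.

6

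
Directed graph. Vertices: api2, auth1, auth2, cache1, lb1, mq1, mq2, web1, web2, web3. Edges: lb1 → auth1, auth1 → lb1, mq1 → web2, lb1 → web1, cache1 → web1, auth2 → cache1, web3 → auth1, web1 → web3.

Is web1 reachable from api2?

api2 has no outgoing edges, so nothing is reachable from it.

No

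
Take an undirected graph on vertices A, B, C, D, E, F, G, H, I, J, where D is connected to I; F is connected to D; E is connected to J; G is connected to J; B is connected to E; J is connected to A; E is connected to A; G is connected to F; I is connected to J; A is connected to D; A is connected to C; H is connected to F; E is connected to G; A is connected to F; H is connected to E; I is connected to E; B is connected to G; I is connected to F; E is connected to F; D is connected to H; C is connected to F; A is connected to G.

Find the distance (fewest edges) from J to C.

2

Distance 0: J.
Distance 1: A, E, G, I.
Distance 2: B, C, D, F, H — contains C.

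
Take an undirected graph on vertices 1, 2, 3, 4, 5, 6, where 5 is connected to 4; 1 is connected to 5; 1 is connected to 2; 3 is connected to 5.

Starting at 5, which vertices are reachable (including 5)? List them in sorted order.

Start at 5.
Its neighbours: 1, 3, 4.
Then their neighbours: 2.
Nothing further is reachable.

1, 2, 3, 4, 5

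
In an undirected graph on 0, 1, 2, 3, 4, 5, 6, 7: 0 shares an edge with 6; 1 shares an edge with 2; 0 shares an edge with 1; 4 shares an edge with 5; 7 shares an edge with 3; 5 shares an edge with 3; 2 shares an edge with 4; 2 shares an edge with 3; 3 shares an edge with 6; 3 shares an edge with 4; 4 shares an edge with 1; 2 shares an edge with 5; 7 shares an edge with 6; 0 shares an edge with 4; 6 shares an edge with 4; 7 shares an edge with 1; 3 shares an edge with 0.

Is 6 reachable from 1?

Explore from 1.
Distance 1: reach 0, 2, 4, 7.
Distance 2: reach 3, 5, 6.
Found 6.

Yes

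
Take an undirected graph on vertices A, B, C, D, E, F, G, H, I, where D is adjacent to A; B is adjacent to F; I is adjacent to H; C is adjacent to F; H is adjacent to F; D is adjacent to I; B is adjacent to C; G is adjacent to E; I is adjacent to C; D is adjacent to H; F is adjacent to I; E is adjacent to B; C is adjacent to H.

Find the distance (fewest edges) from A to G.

6

Distance 0: A.
Distance 1: D.
Distance 2: H, I.
Distance 3: C, F.
Distance 4: B.
Distance 5: E.
Distance 6: G — contains G.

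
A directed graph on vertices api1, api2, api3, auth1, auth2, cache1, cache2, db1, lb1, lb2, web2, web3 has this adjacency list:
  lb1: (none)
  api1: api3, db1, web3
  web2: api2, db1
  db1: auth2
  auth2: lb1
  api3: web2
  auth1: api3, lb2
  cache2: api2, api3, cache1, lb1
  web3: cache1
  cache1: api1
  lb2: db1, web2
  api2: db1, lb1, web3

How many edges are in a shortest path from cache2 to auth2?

Distance 0: cache2.
Distance 1: api2, api3, cache1, lb1.
Distance 2: api1, db1, web2, web3.
Distance 3: auth2 — contains auth2.

3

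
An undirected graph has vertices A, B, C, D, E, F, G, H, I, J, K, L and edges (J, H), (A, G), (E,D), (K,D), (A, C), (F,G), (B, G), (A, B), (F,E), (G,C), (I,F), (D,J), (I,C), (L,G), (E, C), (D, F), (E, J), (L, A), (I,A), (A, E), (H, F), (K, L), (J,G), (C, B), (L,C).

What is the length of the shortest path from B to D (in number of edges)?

3

Distance 0: B.
Distance 1: A, C, G.
Distance 2: E, F, I, J, L.
Distance 3: D, H, K — contains D.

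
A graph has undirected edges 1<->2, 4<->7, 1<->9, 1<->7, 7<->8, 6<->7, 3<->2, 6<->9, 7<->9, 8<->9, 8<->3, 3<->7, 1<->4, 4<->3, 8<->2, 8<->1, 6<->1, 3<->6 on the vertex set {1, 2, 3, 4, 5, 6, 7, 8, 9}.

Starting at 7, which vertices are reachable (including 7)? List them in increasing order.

Start at 7.
Its neighbours: 1, 3, 4, 6, 8, 9.
Then their neighbours: 2.
Nothing further is reachable.

1, 2, 3, 4, 6, 7, 8, 9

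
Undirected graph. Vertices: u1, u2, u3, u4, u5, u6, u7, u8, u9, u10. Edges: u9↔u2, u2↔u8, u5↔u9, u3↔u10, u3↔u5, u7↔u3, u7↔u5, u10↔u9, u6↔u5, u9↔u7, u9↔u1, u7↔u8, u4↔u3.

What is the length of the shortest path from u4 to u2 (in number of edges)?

Distance 0: u4.
Distance 1: u3.
Distance 2: u5, u7, u10.
Distance 3: u6, u8, u9.
Distance 4: u1, u2 — contains u2.

4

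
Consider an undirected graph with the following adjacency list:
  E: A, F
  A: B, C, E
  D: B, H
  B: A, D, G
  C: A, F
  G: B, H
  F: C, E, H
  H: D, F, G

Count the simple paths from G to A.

6

G–B–A
G–B–D–H–F–C–A
G–B–D–H–F–E–A
G–H–D–B–A
G–H–F–C–A
G–H–F–E–A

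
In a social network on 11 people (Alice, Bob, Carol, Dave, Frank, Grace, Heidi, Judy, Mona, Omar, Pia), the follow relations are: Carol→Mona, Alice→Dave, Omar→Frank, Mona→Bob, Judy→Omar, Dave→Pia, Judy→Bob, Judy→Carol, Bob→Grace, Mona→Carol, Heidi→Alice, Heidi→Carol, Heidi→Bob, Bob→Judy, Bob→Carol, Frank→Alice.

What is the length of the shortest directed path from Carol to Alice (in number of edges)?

Distance 0: Carol.
Distance 1: Mona.
Distance 2: Bob.
Distance 3: Grace, Judy.
Distance 4: Omar.
Distance 5: Frank.
Distance 6: Alice — contains Alice.

6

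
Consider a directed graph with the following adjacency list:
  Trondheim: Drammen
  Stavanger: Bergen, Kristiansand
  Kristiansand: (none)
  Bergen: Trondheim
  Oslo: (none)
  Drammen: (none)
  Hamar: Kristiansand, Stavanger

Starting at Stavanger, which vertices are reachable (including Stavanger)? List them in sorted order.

Start at Stavanger.
Its neighbours: Bergen, Kristiansand.
Then their neighbours: Trondheim.
Then next layer: Drammen.
Nothing further is reachable.

Bergen, Drammen, Kristiansand, Stavanger, Trondheim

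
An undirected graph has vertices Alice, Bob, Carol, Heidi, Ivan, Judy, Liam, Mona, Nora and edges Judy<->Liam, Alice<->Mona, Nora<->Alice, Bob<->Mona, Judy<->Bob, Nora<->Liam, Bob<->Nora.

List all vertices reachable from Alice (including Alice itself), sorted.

Alice, Bob, Judy, Liam, Mona, Nora

Start at Alice.
Its neighbours: Mona, Nora.
Then their neighbours: Bob, Liam.
Then next layer: Judy.
Nothing further is reachable.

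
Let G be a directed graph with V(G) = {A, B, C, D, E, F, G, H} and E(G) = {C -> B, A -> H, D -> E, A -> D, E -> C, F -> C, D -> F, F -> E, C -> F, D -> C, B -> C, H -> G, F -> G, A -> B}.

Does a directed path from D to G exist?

Yes

Explore from D.
Distance 1: reach C, E, F.
Distance 2: reach B, G.
Found G.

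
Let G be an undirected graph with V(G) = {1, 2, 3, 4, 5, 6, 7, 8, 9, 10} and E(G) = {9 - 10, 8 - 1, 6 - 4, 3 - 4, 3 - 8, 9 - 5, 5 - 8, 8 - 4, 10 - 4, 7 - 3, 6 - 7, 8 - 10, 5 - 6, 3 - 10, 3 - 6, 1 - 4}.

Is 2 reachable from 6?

Explore from 6.
Distance 1: reach 3, 4, 5, 7.
Distance 2: reach 1, 8, 9, 10.
The search is exhausted without reaching 2; it lies in a different component.

No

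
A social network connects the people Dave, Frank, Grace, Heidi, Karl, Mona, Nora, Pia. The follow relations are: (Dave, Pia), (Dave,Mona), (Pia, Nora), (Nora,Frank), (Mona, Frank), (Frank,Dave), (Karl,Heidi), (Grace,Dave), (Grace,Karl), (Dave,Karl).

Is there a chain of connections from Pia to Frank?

Yes

Explore from Pia.
Distance 1: reach Nora.
Distance 2: reach Frank.
Found Frank.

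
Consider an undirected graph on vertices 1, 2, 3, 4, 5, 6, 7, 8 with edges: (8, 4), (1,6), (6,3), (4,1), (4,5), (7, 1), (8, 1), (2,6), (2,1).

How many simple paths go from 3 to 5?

4

3–6–1–4–5
3–6–1–8–4–5
3–6–2–1–4–5
3–6–2–1–8–4–5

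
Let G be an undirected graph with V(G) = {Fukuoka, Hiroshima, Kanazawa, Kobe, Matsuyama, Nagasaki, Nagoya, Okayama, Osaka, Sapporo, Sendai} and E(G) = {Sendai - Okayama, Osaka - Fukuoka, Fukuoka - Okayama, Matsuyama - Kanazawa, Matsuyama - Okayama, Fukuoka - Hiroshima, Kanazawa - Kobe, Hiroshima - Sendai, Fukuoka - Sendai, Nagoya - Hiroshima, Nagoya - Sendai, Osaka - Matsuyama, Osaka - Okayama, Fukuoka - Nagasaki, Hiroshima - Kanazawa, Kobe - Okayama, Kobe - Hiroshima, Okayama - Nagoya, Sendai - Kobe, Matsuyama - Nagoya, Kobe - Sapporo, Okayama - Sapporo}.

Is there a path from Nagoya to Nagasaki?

Yes

Explore from Nagoya.
Distance 1: reach Hiroshima, Matsuyama, Okayama, Sendai.
Distance 2: reach Fukuoka, Kanazawa, Kobe, Osaka, Sapporo.
Distance 3: reach Nagasaki.
Found Nagasaki.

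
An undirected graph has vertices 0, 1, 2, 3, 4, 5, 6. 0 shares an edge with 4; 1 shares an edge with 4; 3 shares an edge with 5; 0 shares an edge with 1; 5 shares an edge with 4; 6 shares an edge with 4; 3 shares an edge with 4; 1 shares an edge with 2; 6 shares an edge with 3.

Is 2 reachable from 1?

Explore from 1.
Distance 1: reach 0, 2, 4.
Found 2.

Yes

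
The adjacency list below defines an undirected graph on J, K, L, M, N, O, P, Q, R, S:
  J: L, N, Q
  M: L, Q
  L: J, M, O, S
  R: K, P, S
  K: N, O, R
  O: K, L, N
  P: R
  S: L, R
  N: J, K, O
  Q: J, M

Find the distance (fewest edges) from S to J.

Distance 0: S.
Distance 1: L, R.
Distance 2: J, K, M, O, P — contains J.

2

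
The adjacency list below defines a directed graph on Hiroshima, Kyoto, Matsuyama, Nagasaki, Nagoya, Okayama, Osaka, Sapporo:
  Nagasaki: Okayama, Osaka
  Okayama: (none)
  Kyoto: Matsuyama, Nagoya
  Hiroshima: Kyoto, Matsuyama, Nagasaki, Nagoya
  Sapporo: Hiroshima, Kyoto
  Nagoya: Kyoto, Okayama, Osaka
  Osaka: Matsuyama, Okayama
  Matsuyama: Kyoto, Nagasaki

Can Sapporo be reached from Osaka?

Explore from Osaka.
Distance 1: reach Matsuyama, Okayama.
Distance 2: reach Kyoto, Nagasaki.
Distance 3: reach Nagoya.
The search from Osaka is exhausted; no directed path reaches Sapporo.

No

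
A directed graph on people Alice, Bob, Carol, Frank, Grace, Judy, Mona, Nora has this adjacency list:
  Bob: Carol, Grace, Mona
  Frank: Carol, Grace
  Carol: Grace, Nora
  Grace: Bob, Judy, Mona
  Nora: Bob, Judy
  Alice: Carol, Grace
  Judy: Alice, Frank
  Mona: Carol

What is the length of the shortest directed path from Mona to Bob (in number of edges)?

3

Distance 0: Mona.
Distance 1: Carol.
Distance 2: Grace, Nora.
Distance 3: Bob, Judy — contains Bob.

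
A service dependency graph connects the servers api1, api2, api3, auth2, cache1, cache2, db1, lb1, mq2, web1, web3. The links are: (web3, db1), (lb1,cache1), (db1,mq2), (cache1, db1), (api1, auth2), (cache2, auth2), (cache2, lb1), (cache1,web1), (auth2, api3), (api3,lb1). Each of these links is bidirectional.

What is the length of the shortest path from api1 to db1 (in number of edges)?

5

Distance 0: api1.
Distance 1: auth2.
Distance 2: api3, cache2.
Distance 3: lb1.
Distance 4: cache1.
Distance 5: db1, web1 — contains db1.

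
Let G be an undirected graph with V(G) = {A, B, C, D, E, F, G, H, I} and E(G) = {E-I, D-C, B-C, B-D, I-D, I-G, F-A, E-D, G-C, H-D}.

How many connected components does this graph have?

2

From A: component {A, F}.
From B: component {B, C, D, E, G, H, I}.
That's 2 components.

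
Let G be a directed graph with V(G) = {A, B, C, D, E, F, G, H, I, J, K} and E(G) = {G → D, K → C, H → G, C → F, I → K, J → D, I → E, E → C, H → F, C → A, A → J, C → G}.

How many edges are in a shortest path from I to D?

Distance 0: I.
Distance 1: E, K.
Distance 2: C.
Distance 3: A, F, G.
Distance 4: D, J — contains D.

4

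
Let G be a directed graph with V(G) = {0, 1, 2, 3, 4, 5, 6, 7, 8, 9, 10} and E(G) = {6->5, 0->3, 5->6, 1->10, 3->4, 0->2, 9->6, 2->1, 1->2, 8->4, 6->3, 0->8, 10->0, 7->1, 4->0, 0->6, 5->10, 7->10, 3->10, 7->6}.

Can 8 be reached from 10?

Yes

Explore from 10.
Distance 1: reach 0.
Distance 2: reach 2, 3, 6, 8.
Found 8.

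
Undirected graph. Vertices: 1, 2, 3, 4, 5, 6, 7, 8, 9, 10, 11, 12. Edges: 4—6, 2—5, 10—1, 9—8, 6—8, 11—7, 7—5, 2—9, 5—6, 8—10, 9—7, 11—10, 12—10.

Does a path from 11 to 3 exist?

Explore from 11.
Distance 1: reach 7, 10.
Distance 2: reach 1, 5, 8, 9, 12.
Distance 3: reach 2, 6.
Distance 4: reach 4.
The search is exhausted without reaching 3; it lies in a different component.

No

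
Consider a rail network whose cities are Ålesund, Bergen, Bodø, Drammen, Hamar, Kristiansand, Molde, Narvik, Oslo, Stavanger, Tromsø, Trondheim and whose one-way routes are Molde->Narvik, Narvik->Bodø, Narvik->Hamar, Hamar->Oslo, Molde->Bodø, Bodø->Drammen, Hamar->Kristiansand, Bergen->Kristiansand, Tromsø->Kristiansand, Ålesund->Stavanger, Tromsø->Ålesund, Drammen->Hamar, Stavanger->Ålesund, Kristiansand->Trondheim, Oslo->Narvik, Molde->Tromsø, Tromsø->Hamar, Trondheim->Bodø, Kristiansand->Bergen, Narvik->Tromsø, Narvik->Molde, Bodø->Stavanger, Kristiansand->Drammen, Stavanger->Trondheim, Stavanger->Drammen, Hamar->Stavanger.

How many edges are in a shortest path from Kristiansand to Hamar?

Distance 0: Kristiansand.
Distance 1: Bergen, Drammen, Trondheim.
Distance 2: Bodø, Hamar — contains Hamar.

2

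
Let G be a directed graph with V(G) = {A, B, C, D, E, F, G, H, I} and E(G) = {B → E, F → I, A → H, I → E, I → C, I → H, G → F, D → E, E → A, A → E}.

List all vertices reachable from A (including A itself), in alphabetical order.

Start at A.
Its neighbours: E, H.
Nothing further is reachable.

A, E, H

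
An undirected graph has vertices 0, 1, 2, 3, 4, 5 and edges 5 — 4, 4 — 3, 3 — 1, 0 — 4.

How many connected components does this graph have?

From 0: component {0, 1, 3, 4, 5}.
From 2: component {2}.
That's 2 components.

2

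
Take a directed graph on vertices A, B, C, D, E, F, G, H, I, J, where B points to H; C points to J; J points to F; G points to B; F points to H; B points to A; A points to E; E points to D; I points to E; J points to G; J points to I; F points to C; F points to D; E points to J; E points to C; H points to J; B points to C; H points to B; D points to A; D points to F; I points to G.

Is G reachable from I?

Yes

Explore from I.
Distance 1: reach E, G.
Found G.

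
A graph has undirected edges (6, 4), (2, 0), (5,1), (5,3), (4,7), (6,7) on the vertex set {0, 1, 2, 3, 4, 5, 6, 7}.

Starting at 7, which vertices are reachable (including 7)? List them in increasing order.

4, 6, 7

Start at 7.
Its neighbours: 4, 6.
Nothing further is reachable.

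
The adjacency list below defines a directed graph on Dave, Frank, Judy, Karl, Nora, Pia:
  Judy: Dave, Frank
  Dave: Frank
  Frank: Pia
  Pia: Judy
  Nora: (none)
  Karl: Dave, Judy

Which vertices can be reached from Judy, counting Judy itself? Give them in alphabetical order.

Dave, Frank, Judy, Pia

Start at Judy.
Its neighbours: Dave, Frank.
Then their neighbours: Pia.
Nothing further is reachable.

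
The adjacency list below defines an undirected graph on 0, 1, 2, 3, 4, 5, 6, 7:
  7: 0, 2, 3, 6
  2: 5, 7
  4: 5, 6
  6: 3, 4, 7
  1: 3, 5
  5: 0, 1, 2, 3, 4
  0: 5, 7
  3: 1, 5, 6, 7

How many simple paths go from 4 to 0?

4–5–0
4–5–1–3–6–7–0
4–5–1–3–7–0
4–5–2–7–0
4–5–3–6–7–0
4–5–3–7–0
4–6–3–1–5–0
4–6–3–1–5–2–7–0
... and 8 more.

16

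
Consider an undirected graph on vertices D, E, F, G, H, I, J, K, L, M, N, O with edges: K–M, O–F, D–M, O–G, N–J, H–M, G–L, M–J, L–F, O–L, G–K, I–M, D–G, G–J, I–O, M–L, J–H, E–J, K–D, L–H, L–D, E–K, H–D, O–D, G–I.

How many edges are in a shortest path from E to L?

3

Distance 0: E.
Distance 1: J, K.
Distance 2: D, G, H, M, N.
Distance 3: I, L, O — contains L.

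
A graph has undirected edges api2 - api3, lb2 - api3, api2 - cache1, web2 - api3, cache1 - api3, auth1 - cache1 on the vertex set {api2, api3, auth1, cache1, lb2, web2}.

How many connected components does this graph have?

From api2: component {api2, api3, auth1, cache1, lb2, web2}.
That's 1 component.

1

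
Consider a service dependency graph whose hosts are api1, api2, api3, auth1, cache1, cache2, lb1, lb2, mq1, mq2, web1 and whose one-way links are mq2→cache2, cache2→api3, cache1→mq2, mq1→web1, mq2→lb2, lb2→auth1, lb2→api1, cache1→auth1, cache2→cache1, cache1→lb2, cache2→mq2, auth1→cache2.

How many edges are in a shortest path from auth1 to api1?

Distance 0: auth1.
Distance 1: cache2.
Distance 2: api3, cache1, mq2.
Distance 3: lb2.
Distance 4: api1 — contains api1.

4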